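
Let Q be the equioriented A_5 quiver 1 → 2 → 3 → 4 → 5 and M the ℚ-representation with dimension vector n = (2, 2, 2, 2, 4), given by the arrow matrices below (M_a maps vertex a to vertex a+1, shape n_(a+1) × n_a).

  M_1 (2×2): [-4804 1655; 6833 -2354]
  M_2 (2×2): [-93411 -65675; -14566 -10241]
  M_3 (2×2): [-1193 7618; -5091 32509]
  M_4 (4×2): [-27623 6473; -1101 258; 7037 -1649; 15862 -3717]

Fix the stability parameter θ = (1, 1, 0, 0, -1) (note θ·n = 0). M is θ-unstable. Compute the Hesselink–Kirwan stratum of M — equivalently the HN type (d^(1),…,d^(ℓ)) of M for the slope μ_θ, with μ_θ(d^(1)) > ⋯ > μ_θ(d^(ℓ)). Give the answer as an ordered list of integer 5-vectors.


Barcode: M ≅ I[1,5]^2, I[5,5]^2. HN layers by μ_θ (2 steps, strictly decreasing):
  μ^(1)=1/5; μ^(2)=-1

((2, 2, 2, 2, 2); (0, 0, 0, 0, 2))


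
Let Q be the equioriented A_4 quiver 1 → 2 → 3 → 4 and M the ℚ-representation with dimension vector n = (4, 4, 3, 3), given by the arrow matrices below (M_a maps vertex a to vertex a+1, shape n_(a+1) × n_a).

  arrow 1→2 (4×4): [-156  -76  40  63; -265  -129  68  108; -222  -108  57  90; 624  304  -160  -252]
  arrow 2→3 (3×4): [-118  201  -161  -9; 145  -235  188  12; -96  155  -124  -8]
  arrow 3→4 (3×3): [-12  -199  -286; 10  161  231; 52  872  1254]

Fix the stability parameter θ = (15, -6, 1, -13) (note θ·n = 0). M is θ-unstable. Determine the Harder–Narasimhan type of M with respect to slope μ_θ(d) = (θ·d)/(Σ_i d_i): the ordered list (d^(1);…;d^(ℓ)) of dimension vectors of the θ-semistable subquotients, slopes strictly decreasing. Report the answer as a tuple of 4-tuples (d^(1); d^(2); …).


Interval decomposition of M: I[1,1], I[1,3], I[1,4]^2, I[2,2], I[4,4].
HN type (ℓ=5): μ^(1)=15; μ^(2)=10/3; μ^(3)=-3/4; μ^(4)=-6; μ^(5)=-13

((1, 0, 0, 0); (1, 1, 1, 0); (2, 2, 2, 2); (0, 1, 0, 0); (0, 0, 0, 1))


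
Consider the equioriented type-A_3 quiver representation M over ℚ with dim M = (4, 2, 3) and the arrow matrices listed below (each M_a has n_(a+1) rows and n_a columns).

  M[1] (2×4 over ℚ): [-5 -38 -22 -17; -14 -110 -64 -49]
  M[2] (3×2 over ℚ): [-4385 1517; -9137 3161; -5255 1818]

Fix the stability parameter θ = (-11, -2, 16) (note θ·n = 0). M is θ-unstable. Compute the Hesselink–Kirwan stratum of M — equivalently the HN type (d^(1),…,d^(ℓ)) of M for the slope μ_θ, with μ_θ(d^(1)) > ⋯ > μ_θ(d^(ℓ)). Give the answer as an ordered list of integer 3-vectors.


Barcode: M ≅ I[1,1]^2, I[1,3]^2, I[3,3]. HN layers by μ_θ (3 steps, strictly decreasing):
  μ^(1)=16; μ^(2)=-2; μ^(3)=-11

((0, 0, 3); (0, 2, 0); (4, 0, 0))


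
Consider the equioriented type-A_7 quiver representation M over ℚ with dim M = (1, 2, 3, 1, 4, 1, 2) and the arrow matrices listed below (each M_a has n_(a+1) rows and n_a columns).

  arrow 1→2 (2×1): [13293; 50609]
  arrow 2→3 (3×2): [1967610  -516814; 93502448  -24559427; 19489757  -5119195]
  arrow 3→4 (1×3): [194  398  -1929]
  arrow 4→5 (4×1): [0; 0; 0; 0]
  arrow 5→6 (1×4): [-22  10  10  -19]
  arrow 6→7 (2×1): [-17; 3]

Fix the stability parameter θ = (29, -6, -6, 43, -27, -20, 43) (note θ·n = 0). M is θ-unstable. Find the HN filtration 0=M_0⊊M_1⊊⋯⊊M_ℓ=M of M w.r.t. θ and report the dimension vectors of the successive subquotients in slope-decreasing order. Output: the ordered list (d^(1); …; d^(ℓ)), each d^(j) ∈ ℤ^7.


Interval decomposition of M: I[1,3], I[2,4], I[3,3], I[5,5]^3, I[5,7], I[7,7].
HN type (ℓ=5): μ^(1)=43; μ^(2)=17/3; μ^(3)=-6; μ^(4)=-20; μ^(5)=-27

((0, 0, 0, 1, 0, 0, 2); (1, 1, 1, 0, 0, 0, 0); (0, 1, 2, 0, 0, 0, 0); (0, 0, 0, 0, 0, 1, 0); (0, 0, 0, 0, 4, 0, 0))


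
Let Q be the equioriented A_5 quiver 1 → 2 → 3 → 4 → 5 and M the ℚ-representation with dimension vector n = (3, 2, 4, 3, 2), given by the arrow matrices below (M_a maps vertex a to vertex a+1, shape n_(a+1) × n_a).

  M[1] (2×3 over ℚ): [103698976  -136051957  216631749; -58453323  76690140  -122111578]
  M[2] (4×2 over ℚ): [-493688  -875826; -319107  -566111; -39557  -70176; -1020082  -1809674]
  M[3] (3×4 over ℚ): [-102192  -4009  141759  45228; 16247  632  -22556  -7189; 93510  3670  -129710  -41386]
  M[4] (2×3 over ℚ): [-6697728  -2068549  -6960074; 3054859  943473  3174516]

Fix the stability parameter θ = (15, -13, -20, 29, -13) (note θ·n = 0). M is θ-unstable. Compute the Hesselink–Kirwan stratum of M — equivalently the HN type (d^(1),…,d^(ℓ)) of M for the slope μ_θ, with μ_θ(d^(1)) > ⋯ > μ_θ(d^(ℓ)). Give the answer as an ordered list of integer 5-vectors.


Barcode: M ≅ I[1,1], I[1,5]^2, I[3,3], I[3,4]. HN layers by μ_θ (5 steps, strictly decreasing):
  μ^(1)=29; μ^(2)=15; μ^(3)=8; μ^(4)=-6; μ^(5)=-20

((0, 0, 0, 1, 0); (1, 0, 0, 0, 0); (0, 0, 0, 2, 2); (2, 2, 2, 0, 0); (0, 0, 2, 0, 0))


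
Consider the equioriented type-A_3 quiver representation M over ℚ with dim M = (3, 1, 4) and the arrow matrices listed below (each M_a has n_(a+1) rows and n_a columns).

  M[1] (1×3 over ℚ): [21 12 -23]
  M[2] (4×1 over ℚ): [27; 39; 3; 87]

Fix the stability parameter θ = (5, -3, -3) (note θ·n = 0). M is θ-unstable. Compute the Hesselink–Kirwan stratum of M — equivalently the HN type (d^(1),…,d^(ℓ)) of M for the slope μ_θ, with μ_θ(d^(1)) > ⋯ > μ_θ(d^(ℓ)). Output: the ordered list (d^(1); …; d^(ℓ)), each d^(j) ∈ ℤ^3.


Via rank(M_{q-1}∘⋯∘M_p): M ≅ I[1,1]^2, I[1,3], I[3,3]^3.
μ_θ-semistable layers: μ^(1)=5; μ^(2)=-1/3; μ^(3)=-3

((2, 0, 0); (1, 1, 1); (0, 0, 3))


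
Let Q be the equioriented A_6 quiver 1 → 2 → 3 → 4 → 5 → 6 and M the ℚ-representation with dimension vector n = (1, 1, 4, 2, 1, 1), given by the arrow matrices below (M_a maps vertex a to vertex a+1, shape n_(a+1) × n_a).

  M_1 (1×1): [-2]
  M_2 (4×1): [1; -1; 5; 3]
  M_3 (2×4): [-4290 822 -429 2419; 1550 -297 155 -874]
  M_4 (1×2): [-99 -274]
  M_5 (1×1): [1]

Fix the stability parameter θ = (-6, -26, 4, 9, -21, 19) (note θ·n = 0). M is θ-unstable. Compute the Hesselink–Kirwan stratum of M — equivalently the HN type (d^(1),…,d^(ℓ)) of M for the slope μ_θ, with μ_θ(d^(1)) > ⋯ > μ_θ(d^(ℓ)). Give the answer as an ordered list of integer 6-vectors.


Interval decomposition of M: I[1,3], I[3,3], I[3,4], I[3,6].
HN type (ℓ=5): μ^(1)=19; μ^(2)=9; μ^(3)=4; μ^(4)=-8/3; μ^(5)=-16

((0, 0, 0, 0, 0, 1); (0, 0, 0, 1, 0, 0); (0, 0, 3, 0, 0, 0); (0, 0, 1, 1, 1, 0); (1, 1, 0, 0, 0, 0))


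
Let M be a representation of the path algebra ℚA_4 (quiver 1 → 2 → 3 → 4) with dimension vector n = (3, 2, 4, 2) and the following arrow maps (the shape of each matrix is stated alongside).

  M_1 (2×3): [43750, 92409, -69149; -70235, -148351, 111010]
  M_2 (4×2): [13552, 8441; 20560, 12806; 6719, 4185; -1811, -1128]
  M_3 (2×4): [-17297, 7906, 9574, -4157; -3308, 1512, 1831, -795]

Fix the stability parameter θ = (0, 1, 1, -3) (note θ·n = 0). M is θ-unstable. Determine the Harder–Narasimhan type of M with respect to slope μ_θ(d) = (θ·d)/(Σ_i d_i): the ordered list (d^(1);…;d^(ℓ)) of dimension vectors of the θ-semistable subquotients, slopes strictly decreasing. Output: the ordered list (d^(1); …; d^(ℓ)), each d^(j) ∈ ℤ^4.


Barcode: M ≅ I[1,1], I[1,4]^2, I[3,3]^2. HN layers by μ_θ (3 steps, strictly decreasing):
  μ^(1)=1; μ^(2)=0; μ^(3)=-1/4

((0, 0, 2, 0); (1, 0, 0, 0); (2, 2, 2, 2))


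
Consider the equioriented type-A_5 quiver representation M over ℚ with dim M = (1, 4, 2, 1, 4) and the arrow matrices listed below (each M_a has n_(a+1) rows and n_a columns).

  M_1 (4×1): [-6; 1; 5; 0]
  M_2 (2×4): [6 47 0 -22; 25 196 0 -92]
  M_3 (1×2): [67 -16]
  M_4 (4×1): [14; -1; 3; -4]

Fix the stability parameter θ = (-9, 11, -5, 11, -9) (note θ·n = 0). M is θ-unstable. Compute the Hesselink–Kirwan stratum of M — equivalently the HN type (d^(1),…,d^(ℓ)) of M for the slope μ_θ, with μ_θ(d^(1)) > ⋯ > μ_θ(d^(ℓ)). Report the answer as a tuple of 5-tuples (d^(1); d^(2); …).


Interval decomposition of M: I[1,5], I[2,2]^2, I[2,3], I[5,5]^3.
HN type (ℓ=4): μ^(1)=11; μ^(2)=3; μ^(3)=2; μ^(4)=-9

((0, 2, 0, 0, 0); (0, 1, 1, 0, 0); (0, 1, 1, 1, 1); (1, 0, 0, 0, 3))


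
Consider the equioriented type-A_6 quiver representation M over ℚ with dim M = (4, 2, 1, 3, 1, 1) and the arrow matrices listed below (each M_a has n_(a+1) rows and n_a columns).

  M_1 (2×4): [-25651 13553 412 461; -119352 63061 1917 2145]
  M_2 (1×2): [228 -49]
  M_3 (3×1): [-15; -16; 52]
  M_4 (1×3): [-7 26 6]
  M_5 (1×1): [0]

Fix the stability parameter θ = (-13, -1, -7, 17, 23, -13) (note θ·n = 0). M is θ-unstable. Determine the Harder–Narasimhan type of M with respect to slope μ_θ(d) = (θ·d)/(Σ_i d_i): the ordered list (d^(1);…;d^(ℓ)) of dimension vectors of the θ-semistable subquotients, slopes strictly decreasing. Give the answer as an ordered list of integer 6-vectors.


Via rank(M_{q-1}∘⋯∘M_p): M ≅ I[1,1]^2, I[1,2], I[1,5], I[4,4]^2, I[6,6].
μ_θ-semistable layers: μ^(1)=23; μ^(2)=17; μ^(3)=-1; μ^(4)=-4; μ^(5)=-13

((0, 0, 0, 0, 1, 0); (0, 0, 0, 3, 0, 0); (0, 1, 0, 0, 0, 0); (0, 1, 1, 0, 0, 0); (4, 0, 0, 0, 0, 1))


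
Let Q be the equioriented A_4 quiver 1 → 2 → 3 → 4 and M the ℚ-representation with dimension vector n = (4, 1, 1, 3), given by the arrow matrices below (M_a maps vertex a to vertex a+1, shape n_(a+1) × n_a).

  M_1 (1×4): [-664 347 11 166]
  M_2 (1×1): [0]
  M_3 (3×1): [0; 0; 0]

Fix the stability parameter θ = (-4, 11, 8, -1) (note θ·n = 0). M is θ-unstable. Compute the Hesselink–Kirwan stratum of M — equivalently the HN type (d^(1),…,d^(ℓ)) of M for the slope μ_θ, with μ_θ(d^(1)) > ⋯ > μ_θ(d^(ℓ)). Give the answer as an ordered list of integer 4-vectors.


Via rank(M_{q-1}∘⋯∘M_p): M ≅ I[1,1]^3, I[1,2], I[3,3], I[4,4]^3.
μ_θ-semistable layers: μ^(1)=11; μ^(2)=8; μ^(3)=-1; μ^(4)=-4

((0, 1, 0, 0); (0, 0, 1, 0); (0, 0, 0, 3); (4, 0, 0, 0))


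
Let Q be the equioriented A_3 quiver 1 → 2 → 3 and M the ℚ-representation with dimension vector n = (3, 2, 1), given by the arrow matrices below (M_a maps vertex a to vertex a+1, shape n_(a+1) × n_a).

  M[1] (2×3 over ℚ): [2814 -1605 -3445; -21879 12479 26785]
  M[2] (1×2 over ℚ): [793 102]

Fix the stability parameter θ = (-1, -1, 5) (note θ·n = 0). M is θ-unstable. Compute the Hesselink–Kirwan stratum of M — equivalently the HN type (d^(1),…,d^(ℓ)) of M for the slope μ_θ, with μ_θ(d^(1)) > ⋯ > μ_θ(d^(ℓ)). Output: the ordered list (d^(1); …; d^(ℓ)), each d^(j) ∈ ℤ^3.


Via rank(M_{q-1}∘⋯∘M_p): M ≅ I[1,1], I[1,2], I[1,3].
μ_θ-semistable layers: μ^(1)=5; μ^(2)=-1

((0, 0, 1); (3, 2, 0))


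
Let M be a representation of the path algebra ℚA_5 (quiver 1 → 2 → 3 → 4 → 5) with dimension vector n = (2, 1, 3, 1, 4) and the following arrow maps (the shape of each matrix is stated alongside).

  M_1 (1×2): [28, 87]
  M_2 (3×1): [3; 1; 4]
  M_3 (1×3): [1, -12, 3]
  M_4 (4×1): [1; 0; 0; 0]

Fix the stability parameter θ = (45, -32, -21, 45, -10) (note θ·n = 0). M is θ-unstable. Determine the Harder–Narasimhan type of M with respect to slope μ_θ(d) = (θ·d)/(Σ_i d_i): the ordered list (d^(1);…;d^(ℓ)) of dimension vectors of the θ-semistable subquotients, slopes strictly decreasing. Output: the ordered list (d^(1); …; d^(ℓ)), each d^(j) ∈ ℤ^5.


Barcode: M ≅ I[1,1], I[1,5], I[3,3]^2, I[5,5]^3. HN layers by μ_θ (5 steps, strictly decreasing):
  μ^(1)=45; μ^(2)=35/2; μ^(3)=-8/3; μ^(4)=-10; μ^(5)=-21

((1, 0, 0, 0, 0); (0, 0, 0, 1, 1); (1, 1, 1, 0, 0); (0, 0, 0, 0, 3); (0, 0, 2, 0, 0))


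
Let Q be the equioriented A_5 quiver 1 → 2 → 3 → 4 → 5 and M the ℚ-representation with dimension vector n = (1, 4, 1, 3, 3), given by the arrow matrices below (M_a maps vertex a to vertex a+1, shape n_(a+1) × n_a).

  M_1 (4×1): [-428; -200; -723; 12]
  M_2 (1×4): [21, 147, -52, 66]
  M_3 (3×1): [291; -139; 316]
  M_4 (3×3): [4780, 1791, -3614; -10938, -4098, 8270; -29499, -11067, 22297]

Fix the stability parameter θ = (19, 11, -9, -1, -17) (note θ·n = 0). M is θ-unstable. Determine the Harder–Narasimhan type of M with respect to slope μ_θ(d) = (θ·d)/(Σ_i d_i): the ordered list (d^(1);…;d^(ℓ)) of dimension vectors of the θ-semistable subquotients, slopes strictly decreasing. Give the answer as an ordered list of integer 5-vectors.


Barcode: M ≅ I[1,2], I[2,2]^2, I[2,5], I[4,4], I[4,5], I[5,5]. HN layers by μ_θ (6 steps, strictly decreasing):
  μ^(1)=15; μ^(2)=11; μ^(3)=-1; μ^(4)=-4; μ^(5)=-9; μ^(6)=-17

((1, 1, 0, 0, 0); (0, 2, 0, 0, 0); (0, 0, 0, 1, 0); (0, 1, 1, 1, 1); (0, 0, 0, 1, 1); (0, 0, 0, 0, 1))


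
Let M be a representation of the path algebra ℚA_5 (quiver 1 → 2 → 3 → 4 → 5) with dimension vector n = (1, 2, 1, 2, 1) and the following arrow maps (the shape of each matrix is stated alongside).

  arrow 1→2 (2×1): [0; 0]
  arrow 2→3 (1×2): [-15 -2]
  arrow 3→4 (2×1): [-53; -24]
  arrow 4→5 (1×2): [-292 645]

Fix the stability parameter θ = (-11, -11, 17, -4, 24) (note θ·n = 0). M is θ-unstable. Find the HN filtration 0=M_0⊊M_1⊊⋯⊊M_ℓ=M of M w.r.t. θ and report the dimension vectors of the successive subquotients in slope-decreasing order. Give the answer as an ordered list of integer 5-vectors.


Interval decomposition of M: I[1,1], I[2,2], I[2,5], I[4,4].
HN type (ℓ=4): μ^(1)=24; μ^(2)=13/2; μ^(3)=-4; μ^(4)=-11

((0, 0, 0, 0, 1); (0, 0, 1, 1, 0); (0, 0, 0, 1, 0); (1, 2, 0, 0, 0))


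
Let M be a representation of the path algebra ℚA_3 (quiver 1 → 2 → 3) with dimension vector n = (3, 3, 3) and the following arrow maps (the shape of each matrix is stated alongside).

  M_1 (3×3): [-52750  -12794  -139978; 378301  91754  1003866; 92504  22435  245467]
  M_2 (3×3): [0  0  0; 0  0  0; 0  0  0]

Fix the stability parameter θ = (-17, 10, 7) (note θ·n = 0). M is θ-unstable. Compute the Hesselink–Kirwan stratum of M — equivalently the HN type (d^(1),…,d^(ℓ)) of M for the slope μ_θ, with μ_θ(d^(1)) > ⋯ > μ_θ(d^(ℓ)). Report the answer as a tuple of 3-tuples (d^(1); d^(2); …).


Interval decomposition of M: I[1,1], I[1,2]^2, I[2,2], I[3,3]^3.
HN type (ℓ=3): μ^(1)=10; μ^(2)=7; μ^(3)=-17

((0, 3, 0); (0, 0, 3); (3, 0, 0))


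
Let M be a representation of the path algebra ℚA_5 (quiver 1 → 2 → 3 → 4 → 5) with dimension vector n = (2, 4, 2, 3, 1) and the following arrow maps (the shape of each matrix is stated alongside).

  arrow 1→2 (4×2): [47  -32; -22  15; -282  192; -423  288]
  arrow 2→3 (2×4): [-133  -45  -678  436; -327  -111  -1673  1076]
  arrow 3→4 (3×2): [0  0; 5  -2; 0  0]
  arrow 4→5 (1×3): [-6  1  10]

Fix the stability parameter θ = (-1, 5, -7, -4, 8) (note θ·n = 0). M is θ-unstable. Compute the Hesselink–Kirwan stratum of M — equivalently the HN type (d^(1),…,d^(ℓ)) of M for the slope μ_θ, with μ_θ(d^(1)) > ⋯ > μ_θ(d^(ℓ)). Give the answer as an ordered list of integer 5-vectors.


Via rank(M_{q-1}∘⋯∘M_p): M ≅ I[1,3], I[1,5], I[2,2]^2, I[4,4]^2.
μ_θ-semistable layers: μ^(1)=8; μ^(2)=5; μ^(3)=-1; μ^(4)=-7/4; μ^(5)=-4

((0, 0, 0, 0, 1); (0, 2, 0, 0, 0); (1, 1, 1, 0, 0); (1, 1, 1, 1, 0); (0, 0, 0, 2, 0))


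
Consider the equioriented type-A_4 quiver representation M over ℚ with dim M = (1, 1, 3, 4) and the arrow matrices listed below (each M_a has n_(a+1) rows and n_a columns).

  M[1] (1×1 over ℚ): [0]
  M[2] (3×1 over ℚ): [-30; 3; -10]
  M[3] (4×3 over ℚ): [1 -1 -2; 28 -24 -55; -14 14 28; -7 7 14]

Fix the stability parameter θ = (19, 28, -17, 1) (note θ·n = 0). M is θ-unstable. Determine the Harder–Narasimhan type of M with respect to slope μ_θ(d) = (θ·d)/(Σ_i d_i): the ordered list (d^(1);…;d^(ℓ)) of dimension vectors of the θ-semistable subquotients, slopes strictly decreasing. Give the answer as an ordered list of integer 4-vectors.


Via rank(M_{q-1}∘⋯∘M_p): M ≅ I[1,1], I[2,4], I[3,3], I[3,4], I[4,4]^2.
μ_θ-semistable layers: μ^(1)=19; μ^(2)=4; μ^(3)=1; μ^(4)=-17

((1, 0, 0, 0); (0, 1, 1, 1); (0, 0, 0, 3); (0, 0, 2, 0))


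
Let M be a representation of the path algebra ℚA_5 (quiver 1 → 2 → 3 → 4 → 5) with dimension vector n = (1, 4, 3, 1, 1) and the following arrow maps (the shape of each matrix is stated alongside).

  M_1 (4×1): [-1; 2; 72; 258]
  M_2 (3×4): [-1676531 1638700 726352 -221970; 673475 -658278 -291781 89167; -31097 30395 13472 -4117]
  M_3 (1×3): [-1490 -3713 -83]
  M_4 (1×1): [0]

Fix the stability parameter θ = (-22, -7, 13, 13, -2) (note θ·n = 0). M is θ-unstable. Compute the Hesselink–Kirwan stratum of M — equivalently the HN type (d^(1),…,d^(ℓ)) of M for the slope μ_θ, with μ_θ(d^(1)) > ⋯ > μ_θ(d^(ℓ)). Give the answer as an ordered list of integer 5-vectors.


Via rank(M_{q-1}∘⋯∘M_p): M ≅ I[1,4], I[2,2], I[2,3]^2, I[5,5].
μ_θ-semistable layers: μ^(1)=13; μ^(2)=-2; μ^(3)=-7; μ^(4)=-22

((0, 0, 3, 1, 0); (0, 0, 0, 0, 1); (0, 4, 0, 0, 0); (1, 0, 0, 0, 0))


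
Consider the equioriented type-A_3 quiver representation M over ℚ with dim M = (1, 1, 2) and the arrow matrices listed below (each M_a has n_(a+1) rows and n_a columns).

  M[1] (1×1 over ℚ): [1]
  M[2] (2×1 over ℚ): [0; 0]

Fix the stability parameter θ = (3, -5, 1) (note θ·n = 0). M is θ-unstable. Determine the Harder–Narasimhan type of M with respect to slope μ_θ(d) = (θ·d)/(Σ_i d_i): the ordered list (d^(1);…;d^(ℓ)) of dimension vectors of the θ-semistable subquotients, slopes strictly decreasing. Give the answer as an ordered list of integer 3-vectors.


Interval decomposition of M: I[1,2], I[3,3]^2.
HN type (ℓ=2): μ^(1)=1; μ^(2)=-1

((0, 0, 2); (1, 1, 0))


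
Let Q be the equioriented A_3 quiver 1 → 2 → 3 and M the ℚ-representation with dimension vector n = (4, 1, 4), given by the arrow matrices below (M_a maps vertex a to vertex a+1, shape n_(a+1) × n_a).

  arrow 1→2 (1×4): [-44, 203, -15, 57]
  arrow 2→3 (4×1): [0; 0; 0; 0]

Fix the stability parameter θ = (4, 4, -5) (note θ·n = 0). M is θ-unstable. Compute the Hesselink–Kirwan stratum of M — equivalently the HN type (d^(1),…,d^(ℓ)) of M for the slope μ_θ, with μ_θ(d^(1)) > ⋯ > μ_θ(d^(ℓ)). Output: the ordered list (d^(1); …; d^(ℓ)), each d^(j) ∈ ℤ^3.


Via rank(M_{q-1}∘⋯∘M_p): M ≅ I[1,1]^3, I[1,2], I[3,3]^4.
μ_θ-semistable layers: μ^(1)=4; μ^(2)=-5

((4, 1, 0); (0, 0, 4))


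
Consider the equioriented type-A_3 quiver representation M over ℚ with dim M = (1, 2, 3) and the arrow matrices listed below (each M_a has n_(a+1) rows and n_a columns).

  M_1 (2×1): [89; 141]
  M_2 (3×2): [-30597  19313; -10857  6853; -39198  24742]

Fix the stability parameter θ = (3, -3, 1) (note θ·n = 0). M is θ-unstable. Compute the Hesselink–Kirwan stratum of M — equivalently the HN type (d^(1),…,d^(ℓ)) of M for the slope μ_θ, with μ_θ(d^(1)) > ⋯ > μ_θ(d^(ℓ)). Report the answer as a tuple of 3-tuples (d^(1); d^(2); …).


Via rank(M_{q-1}∘⋯∘M_p): M ≅ I[1,2], I[2,3], I[3,3]^2.
μ_θ-semistable layers: μ^(1)=1; μ^(2)=0; μ^(3)=-3

((0, 0, 3); (1, 1, 0); (0, 1, 0))


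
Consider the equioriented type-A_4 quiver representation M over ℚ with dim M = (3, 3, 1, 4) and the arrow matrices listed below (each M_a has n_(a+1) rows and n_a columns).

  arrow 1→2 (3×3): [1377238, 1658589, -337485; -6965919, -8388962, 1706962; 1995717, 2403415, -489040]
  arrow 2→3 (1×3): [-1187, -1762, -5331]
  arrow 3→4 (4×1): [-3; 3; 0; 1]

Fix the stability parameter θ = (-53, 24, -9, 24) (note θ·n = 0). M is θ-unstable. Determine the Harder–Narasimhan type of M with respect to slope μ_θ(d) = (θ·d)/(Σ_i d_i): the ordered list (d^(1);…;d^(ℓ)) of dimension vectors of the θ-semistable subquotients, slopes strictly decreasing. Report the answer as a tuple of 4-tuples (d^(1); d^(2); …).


Barcode: M ≅ I[1,2]^2, I[1,4], I[4,4]^3. HN layers by μ_θ (3 steps, strictly decreasing):
  μ^(1)=24; μ^(2)=15/2; μ^(3)=-53

((0, 2, 0, 4); (0, 1, 1, 0); (3, 0, 0, 0))


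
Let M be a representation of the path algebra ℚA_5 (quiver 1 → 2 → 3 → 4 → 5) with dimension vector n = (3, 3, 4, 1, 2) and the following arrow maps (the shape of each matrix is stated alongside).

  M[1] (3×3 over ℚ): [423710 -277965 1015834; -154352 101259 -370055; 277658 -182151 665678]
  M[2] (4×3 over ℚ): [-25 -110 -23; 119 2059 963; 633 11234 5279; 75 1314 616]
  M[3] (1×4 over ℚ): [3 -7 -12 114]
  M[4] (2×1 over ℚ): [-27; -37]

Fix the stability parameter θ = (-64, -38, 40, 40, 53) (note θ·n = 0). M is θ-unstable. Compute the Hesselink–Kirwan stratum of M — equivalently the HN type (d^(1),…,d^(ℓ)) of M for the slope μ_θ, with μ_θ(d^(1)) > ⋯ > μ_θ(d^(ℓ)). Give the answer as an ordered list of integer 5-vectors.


Via rank(M_{q-1}∘⋯∘M_p): M ≅ I[1,1], I[1,3], I[1,5], I[2,3], I[3,3], I[5,5].
μ_θ-semistable layers: μ^(1)=53; μ^(2)=40; μ^(3)=-38; μ^(4)=-64

((0, 0, 0, 0, 2); (0, 0, 4, 1, 0); (0, 3, 0, 0, 0); (3, 0, 0, 0, 0))


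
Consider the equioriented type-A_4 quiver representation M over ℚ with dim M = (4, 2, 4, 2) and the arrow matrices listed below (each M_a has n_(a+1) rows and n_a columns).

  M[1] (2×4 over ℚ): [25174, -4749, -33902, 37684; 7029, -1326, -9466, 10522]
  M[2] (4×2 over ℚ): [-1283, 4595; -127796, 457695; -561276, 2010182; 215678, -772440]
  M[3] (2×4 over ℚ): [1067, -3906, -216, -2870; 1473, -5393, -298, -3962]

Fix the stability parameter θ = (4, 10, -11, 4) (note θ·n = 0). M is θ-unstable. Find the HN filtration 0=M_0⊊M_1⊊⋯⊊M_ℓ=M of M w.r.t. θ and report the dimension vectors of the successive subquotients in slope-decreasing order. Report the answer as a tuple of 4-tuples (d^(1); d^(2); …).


Via rank(M_{q-1}∘⋯∘M_p): M ≅ I[1,1]^2, I[1,4]^2, I[3,3]^2.
μ_θ-semistable layers: μ^(1)=4; μ^(2)=1; μ^(3)=-11

((2, 0, 0, 2); (2, 2, 2, 0); (0, 0, 2, 0))


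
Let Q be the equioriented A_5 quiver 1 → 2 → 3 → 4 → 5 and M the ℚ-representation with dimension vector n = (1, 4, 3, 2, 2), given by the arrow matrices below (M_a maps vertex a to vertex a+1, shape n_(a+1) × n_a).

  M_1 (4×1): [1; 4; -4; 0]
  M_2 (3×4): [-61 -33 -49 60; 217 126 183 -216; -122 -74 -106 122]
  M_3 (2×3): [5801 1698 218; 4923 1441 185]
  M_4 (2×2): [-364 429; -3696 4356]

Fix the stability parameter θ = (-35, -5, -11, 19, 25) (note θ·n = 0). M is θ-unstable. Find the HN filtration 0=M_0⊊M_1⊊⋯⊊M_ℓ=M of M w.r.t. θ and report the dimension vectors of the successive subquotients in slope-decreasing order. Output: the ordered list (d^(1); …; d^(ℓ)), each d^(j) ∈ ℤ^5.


Barcode: M ≅ I[1,4], I[2,2], I[2,3], I[2,5], I[5,5]. HN layers by μ_θ (5 steps, strictly decreasing):
  μ^(1)=25; μ^(2)=19; μ^(3)=-5; μ^(4)=-8; μ^(5)=-35

((0, 0, 0, 0, 2); (0, 0, 0, 2, 0); (0, 1, 0, 0, 0); (0, 3, 3, 0, 0); (1, 0, 0, 0, 0))


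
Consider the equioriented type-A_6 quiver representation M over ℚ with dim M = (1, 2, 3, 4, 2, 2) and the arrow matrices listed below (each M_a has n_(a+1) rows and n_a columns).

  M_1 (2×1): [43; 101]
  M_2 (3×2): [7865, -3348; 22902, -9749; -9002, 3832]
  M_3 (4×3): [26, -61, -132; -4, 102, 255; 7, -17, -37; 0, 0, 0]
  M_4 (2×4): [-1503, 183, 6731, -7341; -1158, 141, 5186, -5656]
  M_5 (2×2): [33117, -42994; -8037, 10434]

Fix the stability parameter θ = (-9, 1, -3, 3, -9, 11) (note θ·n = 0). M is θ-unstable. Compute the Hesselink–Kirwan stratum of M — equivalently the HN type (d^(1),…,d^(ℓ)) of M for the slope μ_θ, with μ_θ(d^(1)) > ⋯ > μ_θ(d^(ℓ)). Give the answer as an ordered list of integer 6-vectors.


Via rank(M_{q-1}∘⋯∘M_p): M ≅ I[1,6], I[2,5], I[3,4], I[4,4], I[6,6].
μ_θ-semistable layers: μ^(1)=11; μ^(2)=3; μ^(3)=-2; μ^(4)=-3; μ^(5)=-9

((0, 0, 0, 0, 0, 2); (0, 0, 0, 2, 0, 0); (0, 2, 2, 2, 2, 0); (0, 0, 1, 0, 0, 0); (1, 0, 0, 0, 0, 0))


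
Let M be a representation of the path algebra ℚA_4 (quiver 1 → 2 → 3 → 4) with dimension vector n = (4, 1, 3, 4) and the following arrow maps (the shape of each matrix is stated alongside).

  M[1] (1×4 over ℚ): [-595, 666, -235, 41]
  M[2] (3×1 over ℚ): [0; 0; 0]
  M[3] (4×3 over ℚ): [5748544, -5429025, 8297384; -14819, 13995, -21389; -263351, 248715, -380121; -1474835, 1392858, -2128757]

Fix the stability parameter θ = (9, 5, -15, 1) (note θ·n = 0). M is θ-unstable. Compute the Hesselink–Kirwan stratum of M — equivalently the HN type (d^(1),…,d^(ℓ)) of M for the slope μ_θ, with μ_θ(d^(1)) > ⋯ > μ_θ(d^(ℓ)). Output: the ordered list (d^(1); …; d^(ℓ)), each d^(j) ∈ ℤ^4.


Interval decomposition of M: I[1,1]^3, I[1,2], I[3,3], I[3,4]^2, I[4,4]^2.
HN type (ℓ=4): μ^(1)=9; μ^(2)=7; μ^(3)=1; μ^(4)=-15

((3, 0, 0, 0); (1, 1, 0, 0); (0, 0, 0, 4); (0, 0, 3, 0))


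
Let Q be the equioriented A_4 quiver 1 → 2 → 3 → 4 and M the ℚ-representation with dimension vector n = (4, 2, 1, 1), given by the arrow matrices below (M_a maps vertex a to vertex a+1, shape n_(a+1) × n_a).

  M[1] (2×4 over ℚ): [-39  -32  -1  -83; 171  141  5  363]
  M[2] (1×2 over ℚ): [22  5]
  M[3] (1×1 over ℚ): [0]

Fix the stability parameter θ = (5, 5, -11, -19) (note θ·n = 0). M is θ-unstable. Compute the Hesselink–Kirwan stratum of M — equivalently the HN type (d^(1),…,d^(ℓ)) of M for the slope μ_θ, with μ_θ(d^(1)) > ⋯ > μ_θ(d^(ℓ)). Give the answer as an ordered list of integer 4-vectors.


Interval decomposition of M: I[1,1]^2, I[1,2], I[1,3], I[4,4].
HN type (ℓ=3): μ^(1)=5; μ^(2)=-1/3; μ^(3)=-19

((3, 1, 0, 0); (1, 1, 1, 0); (0, 0, 0, 1))


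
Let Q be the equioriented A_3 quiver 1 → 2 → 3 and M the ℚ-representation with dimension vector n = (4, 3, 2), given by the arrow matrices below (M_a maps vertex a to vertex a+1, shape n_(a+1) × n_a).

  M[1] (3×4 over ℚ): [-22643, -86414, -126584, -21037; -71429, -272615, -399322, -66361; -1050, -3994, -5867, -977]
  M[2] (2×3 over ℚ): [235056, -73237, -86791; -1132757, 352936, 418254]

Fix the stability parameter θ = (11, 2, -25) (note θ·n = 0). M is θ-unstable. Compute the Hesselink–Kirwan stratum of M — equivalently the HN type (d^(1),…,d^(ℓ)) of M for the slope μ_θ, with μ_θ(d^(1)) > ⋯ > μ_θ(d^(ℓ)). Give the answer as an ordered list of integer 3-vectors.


Barcode: M ≅ I[1,1], I[1,2], I[1,3]^2. HN layers by μ_θ (3 steps, strictly decreasing):
  μ^(1)=11; μ^(2)=13/2; μ^(3)=-4

((1, 0, 0); (1, 1, 0); (2, 2, 2))


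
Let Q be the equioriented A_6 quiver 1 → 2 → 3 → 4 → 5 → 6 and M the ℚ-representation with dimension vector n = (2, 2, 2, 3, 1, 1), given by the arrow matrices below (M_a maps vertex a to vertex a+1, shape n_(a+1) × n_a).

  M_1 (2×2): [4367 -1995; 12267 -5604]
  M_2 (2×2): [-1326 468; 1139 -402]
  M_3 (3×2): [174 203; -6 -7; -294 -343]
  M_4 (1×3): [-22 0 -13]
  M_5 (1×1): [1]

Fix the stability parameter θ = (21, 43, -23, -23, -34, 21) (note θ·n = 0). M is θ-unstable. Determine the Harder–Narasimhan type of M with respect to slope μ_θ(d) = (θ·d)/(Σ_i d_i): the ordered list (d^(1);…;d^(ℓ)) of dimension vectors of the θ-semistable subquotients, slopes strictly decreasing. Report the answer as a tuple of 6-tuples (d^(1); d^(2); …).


Interval decomposition of M: I[1,2], I[1,6], I[3,3], I[4,4]^2.
HN type (ℓ=4): μ^(1)=43; μ^(2)=21; μ^(3)=-16/5; μ^(4)=-23

((0, 1, 0, 0, 0, 0); (1, 0, 0, 0, 0, 1); (1, 1, 1, 1, 1, 0); (0, 0, 1, 2, 0, 0))


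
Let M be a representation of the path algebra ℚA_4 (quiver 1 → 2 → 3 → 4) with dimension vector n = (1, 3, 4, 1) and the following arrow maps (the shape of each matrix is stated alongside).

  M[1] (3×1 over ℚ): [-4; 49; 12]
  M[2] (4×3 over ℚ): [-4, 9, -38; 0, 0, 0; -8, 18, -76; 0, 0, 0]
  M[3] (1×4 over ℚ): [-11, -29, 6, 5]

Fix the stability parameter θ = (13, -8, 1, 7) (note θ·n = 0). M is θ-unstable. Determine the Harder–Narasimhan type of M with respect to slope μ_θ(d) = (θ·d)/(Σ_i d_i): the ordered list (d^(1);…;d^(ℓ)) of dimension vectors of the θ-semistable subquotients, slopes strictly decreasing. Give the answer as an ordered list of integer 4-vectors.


Barcode: M ≅ I[1,4], I[2,2]^2, I[3,3]^3. HN layers by μ_θ (4 steps, strictly decreasing):
  μ^(1)=7; μ^(2)=2; μ^(3)=1; μ^(4)=-8

((0, 0, 0, 1); (1, 1, 1, 0); (0, 0, 3, 0); (0, 2, 0, 0))


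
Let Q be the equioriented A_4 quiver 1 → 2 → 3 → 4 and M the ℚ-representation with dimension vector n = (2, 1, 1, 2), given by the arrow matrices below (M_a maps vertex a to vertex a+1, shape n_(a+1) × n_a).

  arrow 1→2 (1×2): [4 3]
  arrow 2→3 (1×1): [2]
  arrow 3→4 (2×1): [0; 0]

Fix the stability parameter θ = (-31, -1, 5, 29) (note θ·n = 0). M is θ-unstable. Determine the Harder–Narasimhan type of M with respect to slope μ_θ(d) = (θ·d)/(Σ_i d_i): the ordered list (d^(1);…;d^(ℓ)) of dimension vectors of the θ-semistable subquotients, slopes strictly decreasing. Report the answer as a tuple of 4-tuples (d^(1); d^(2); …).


Interval decomposition of M: I[1,1], I[1,3], I[4,4]^2.
HN type (ℓ=4): μ^(1)=29; μ^(2)=5; μ^(3)=-1; μ^(4)=-31

((0, 0, 0, 2); (0, 0, 1, 0); (0, 1, 0, 0); (2, 0, 0, 0))


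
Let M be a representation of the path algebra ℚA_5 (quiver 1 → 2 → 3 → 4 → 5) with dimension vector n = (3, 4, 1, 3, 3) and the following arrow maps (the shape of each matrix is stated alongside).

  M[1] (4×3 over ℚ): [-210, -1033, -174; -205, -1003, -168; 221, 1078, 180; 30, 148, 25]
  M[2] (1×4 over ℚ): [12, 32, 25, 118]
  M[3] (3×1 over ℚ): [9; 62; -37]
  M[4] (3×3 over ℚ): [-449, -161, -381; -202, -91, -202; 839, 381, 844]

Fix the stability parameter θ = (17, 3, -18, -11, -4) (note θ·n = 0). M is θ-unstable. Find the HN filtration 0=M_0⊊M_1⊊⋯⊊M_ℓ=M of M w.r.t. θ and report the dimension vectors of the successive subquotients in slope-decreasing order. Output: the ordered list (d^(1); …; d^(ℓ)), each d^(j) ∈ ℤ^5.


Via rank(M_{q-1}∘⋯∘M_p): M ≅ I[1,2]^2, I[1,5], I[2,2], I[4,5]^2.
μ_θ-semistable layers: μ^(1)=10; μ^(2)=3; μ^(3)=-13/5; μ^(4)=-4; μ^(5)=-11

((2, 2, 0, 0, 0); (0, 1, 0, 0, 0); (1, 1, 1, 1, 1); (0, 0, 0, 0, 2); (0, 0, 0, 2, 0))


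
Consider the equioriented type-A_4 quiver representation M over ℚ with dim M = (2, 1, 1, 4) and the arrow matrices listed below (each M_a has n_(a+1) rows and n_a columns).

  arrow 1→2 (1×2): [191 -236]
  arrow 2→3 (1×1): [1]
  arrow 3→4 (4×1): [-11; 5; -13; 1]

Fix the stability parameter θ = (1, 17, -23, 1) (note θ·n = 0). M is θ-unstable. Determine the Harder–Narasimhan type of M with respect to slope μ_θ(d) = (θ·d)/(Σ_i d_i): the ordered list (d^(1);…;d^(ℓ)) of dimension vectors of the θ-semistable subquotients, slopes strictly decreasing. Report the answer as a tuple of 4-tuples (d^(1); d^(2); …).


Via rank(M_{q-1}∘⋯∘M_p): M ≅ I[1,1], I[1,4], I[4,4]^3.
μ_θ-semistable layers: μ^(1)=1; μ^(2)=-5/3

((1, 0, 0, 4); (1, 1, 1, 0))


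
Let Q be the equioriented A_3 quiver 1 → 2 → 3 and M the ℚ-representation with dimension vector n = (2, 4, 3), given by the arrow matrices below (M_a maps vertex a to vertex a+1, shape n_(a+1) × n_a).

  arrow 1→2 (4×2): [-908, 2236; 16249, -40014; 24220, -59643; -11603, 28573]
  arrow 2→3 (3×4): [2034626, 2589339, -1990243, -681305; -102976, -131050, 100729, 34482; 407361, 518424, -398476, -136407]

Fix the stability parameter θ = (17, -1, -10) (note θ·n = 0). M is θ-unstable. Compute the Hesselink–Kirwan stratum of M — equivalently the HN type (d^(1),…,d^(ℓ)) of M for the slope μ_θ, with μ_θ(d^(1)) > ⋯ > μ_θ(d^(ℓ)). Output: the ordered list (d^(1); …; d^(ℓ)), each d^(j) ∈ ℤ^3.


Via rank(M_{q-1}∘⋯∘M_p): M ≅ I[1,3]^2, I[2,2], I[2,3].
μ_θ-semistable layers: μ^(1)=2; μ^(2)=-1; μ^(3)=-11/2

((2, 2, 2); (0, 1, 0); (0, 1, 1))


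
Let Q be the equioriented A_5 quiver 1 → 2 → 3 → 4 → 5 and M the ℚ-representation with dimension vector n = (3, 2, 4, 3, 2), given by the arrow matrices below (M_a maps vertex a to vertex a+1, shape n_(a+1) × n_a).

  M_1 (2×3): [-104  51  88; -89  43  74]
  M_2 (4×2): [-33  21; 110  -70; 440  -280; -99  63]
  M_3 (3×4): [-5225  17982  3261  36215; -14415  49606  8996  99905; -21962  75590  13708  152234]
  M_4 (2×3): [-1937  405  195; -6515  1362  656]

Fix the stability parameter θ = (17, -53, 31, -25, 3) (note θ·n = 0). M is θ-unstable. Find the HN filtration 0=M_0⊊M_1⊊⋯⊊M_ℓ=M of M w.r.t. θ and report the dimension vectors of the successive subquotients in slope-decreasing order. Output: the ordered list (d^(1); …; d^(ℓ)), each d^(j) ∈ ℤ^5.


Interval decomposition of M: I[1,1], I[1,2], I[1,3], I[3,4], I[3,5]^2.
HN type (ℓ=4): μ^(1)=31; μ^(2)=17; μ^(3)=3; μ^(4)=-18

((0, 0, 1, 0, 0); (1, 0, 0, 0, 0); (0, 0, 3, 3, 2); (2, 2, 0, 0, 0))


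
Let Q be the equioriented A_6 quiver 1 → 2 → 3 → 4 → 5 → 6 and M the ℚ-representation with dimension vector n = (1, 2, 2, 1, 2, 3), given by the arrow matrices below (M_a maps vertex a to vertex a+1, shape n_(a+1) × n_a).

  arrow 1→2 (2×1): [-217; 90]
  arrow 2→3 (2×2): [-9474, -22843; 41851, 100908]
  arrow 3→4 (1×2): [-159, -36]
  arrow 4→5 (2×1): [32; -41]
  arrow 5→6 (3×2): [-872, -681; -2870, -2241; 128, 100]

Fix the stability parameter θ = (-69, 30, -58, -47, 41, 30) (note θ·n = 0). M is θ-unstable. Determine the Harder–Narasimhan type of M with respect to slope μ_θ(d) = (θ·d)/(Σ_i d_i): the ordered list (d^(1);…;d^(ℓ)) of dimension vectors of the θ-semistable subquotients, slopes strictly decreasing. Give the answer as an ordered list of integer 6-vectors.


Via rank(M_{q-1}∘⋯∘M_p): M ≅ I[1,3], I[2,6], I[5,6], I[6,6].
μ_θ-semistable layers: μ^(1)=71/2; μ^(2)=30; μ^(3)=-14; μ^(4)=-25; μ^(5)=-69

((0, 0, 0, 0, 2, 2); (0, 0, 0, 0, 0, 1); (0, 1, 1, 0, 0, 0); (0, 1, 1, 1, 0, 0); (1, 0, 0, 0, 0, 0))


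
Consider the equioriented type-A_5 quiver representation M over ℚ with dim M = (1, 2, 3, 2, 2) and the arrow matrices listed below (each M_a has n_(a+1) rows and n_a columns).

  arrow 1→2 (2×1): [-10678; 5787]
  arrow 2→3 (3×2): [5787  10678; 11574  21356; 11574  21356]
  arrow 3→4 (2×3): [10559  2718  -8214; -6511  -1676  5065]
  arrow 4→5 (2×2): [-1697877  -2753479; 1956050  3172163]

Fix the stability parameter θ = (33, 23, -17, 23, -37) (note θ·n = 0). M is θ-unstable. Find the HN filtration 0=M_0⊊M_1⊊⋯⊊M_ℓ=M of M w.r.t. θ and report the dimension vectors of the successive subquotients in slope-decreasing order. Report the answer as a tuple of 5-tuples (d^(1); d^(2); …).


Interval decomposition of M: I[1,2], I[2,5], I[3,3], I[3,5].
HN type (ℓ=4): μ^(1)=28; μ^(2)=-2; μ^(3)=-7; μ^(4)=-17

((1, 1, 0, 0, 0); (0, 1, 1, 1, 1); (0, 0, 0, 1, 1); (0, 0, 2, 0, 0))


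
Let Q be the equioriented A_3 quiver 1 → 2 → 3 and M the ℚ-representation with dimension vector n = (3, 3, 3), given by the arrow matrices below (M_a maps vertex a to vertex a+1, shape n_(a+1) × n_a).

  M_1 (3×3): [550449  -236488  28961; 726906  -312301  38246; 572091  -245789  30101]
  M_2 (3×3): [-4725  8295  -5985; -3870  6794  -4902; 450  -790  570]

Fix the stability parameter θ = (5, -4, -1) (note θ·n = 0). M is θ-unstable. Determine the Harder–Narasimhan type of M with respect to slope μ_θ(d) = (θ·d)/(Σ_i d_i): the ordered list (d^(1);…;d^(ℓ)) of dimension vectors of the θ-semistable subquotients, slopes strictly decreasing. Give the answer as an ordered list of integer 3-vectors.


Via rank(M_{q-1}∘⋯∘M_p): M ≅ I[1,2]^2, I[1,3], I[3,3]^2.
μ_θ-semistable layers: μ^(1)=1/2; μ^(2)=0; μ^(3)=-1

((2, 2, 0); (1, 1, 1); (0, 0, 2))


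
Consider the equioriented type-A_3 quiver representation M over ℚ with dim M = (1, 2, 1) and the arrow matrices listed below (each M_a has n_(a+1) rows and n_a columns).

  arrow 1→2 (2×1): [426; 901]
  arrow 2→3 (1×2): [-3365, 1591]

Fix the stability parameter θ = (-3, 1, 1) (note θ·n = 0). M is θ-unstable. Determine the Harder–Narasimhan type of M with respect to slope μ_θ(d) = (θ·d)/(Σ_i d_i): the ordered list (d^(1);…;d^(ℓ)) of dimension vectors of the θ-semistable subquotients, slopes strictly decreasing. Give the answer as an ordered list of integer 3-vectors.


Via rank(M_{q-1}∘⋯∘M_p): M ≅ I[1,3], I[2,2].
μ_θ-semistable layers: μ^(1)=1; μ^(2)=-3

((0, 2, 1); (1, 0, 0))


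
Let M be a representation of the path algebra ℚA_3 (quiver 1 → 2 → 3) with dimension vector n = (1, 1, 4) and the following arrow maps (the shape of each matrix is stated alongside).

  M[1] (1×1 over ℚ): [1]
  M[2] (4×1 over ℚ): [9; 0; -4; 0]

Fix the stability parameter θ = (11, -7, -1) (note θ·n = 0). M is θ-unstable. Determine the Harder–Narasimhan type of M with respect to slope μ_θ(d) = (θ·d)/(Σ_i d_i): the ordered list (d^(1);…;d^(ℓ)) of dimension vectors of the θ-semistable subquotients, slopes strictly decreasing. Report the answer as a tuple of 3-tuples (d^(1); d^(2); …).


Barcode: M ≅ I[1,3], I[3,3]^3. HN layers by μ_θ (2 steps, strictly decreasing):
  μ^(1)=1; μ^(2)=-1

((1, 1, 1); (0, 0, 3))


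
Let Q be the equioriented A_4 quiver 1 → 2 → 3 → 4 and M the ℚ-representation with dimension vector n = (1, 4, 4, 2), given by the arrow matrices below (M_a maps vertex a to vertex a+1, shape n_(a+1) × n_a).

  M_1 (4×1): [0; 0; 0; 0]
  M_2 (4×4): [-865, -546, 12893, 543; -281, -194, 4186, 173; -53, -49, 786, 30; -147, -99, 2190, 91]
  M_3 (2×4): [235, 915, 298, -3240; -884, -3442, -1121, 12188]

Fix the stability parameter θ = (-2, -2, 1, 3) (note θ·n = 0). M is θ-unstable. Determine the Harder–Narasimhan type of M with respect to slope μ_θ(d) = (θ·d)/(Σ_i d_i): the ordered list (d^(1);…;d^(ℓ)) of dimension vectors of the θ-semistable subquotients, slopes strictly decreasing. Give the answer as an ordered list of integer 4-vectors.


Interval decomposition of M: I[1,1], I[2,3]^2, I[2,4]^2.
HN type (ℓ=3): μ^(1)=3; μ^(2)=1; μ^(3)=-2

((0, 0, 0, 2); (0, 0, 4, 0); (1, 4, 0, 0))


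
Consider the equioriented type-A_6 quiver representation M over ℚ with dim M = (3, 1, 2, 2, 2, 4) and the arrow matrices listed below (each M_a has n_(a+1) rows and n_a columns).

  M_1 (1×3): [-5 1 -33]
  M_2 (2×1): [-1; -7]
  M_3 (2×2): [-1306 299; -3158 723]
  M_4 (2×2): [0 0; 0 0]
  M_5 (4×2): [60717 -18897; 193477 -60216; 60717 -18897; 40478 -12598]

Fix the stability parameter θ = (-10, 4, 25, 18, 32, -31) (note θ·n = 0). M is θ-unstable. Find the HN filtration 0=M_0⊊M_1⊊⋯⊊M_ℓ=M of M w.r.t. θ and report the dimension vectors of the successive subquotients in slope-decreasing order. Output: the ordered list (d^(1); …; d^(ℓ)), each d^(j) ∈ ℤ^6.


Barcode: M ≅ I[1,1]^2, I[1,4], I[3,4], I[5,6]^2, I[6,6]^2. HN layers by μ_θ (5 steps, strictly decreasing):
  μ^(1)=43/2; μ^(2)=4; μ^(3)=1/2; μ^(4)=-10; μ^(5)=-31

((0, 0, 2, 2, 0, 0); (0, 1, 0, 0, 0, 0); (0, 0, 0, 0, 2, 2); (3, 0, 0, 0, 0, 0); (0, 0, 0, 0, 0, 2))


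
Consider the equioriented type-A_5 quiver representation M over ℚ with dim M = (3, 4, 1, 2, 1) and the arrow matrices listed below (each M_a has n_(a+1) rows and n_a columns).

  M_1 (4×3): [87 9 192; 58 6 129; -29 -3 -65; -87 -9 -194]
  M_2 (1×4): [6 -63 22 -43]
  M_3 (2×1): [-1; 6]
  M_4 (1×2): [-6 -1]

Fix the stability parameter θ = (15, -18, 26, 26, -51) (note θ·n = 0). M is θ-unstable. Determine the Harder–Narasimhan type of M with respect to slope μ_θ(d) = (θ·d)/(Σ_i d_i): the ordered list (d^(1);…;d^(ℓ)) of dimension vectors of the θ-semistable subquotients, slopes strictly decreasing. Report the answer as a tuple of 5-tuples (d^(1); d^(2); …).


Via rank(M_{q-1}∘⋯∘M_p): M ≅ I[1,1], I[1,2], I[1,4], I[2,2]^2, I[4,5].
μ_θ-semistable layers: μ^(1)=26; μ^(2)=15; μ^(3)=-3/2; μ^(4)=-25/2; μ^(5)=-18

((0, 0, 1, 1, 0); (1, 0, 0, 0, 0); (2, 2, 0, 0, 0); (0, 0, 0, 1, 1); (0, 2, 0, 0, 0))
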